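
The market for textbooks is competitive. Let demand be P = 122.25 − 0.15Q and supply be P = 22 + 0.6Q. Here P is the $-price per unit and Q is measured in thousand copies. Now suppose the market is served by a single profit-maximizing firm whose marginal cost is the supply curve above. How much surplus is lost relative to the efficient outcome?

$186.11 thousand

Competitive equilibrium: 122.25 − 0.15Q = 22 + 0.6Q → Q* = 133.6667, P* = 102.2.
Marginal revenue: MR = 122.25 − 0.3Q. Set MR = MC: 122.25 − 0.3Q = 22 + 0.6Q → Q_m = 111.3889.
Price P_m = 122.25 − 0.15·111.3889 = 105.5417; MC(Q_m) = 22 + 0.6·111.3889 = 88.8333.
Competitive Q* = 133.6667, so ΔQ = 22.2778; wedge = 105.5417 − 88.8333 = 16.7084.
Welfare loss = ½ × 22.2778 × 16.7084 = $186.11 thousand.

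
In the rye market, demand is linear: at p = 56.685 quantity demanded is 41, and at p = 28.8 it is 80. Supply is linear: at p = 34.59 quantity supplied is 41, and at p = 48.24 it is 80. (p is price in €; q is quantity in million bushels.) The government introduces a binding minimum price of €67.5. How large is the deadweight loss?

Demand slope = (28.8 − 56.685)/(80 − 41) = −0.715, so p = 86 − 0.715q.
Supply slope = (48.24 − 34.59)/(80 − 41) = 0.35, so p = 20.24 + 0.35q.
Competitive equilibrium: 86 − 0.715q = 20.24 + 0.35q → q* = 61.74648, p* = 41.85127.
At the floor p = 67.5, quantity demanded = (86 − 67.5)/0.715 = 25.87413.
Sellers' marginal cost at q' = 25.87413: 20.24 + 0.35·25.87413 = 29.29595.
Δq = 61.74648 − 25.87413 = 35.87235; wedge = 67.5 − 29.29595 = 38.20405.
Welfare loss = ½ × 35.87235 × 38.20405 = €685.23 million.

€685.23 million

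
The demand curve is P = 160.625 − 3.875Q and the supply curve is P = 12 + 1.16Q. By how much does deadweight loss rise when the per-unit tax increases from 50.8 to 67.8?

200.22

Competitive equilibrium: 160.625 − 3.875Q = 12 + 1.16Q → Q* = 29.5184, P* = 46.2413.
For a per-unit tax t: ΔQ = t/5.035, so DWL = ½·t·(t/5.035) = t²/10.07.
At t = 50.8: DWL = 256.27. At t = 67.8: DWL = 456.489.
Increase = 456.489 − 256.27 = 200.22.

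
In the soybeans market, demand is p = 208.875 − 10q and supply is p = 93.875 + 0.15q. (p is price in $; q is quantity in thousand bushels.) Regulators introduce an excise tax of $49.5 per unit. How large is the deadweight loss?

Competitive equilibrium: 208.875 − 10q = 93.875 + 0.15q → q* = 11.33, p* = 95.5745.
With the tax, the buyer price exceeds the seller price by 49.5: (208.875 − 10q) − (93.875 + 0.15q) = 49.5 → q' = 6.4532.
Δq = 11.33 − 6.4532 = 4.8768; the wedge equals the tax, 49.5.
DWL = ½ × 4.8768 × 49.5 = $120.70 thousand.

$120.70 thousand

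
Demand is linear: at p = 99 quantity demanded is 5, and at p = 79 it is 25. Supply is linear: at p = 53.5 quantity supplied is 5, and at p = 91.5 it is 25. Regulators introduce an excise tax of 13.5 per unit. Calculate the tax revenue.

Demand slope = (79 − 99)/(25 − 5) = −1, so p = 104 − q.
Supply slope = (91.5 − 53.5)/(25 − 5) = 1.9, so p = 44 + 1.9q.
Competitive equilibrium: 104 − q = 44 + 1.9q → q* = 20.6897, p* = 83.3103.
With the tax, the buyer price exceeds the seller price by 13.5: (104 − q) − (44 + 1.9q) = 13.5 → q' = 16.0345.
Tax revenue = 13.5 × 16.0345 = 216.47.

216.47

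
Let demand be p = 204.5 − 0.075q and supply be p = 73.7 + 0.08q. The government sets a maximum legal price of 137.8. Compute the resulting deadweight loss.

Competitive equilibrium: 204.5 − 0.075q = 73.7 + 0.08q → q* = 843.871, p* = 141.2097.
At the ceiling p = 137.8, quantity supplied = (137.8 − 73.7)/0.08 = 801.25.
Willingness to pay at q' = 801.25: 204.5 − 0.075·801.25 = 144.4063.
Δq = 843.871 − 801.25 = 42.621; wedge = 144.4063 − 137.8 = 6.6063.
DWL = ½ × 42.621 × 6.6063 = 140.78.

140.78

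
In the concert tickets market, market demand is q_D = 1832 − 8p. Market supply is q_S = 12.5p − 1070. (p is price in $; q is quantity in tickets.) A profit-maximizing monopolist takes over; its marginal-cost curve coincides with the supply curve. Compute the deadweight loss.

$7196.26

In inverse form: demand p = 229 − 0.125q, supply p = 85.6 + 0.08q.
Competitive equilibrium: 229 − 0.125q = 85.6 + 0.08q → q* = 699.5122, p* = 141.561.
Marginal revenue: MR = 229 − 0.25q. Set MR = MC: 229 − 0.25q = 85.6 + 0.08q → q_m = 434.5455.
Price p_m = 229 − 0.125·434.5455 = 174.6818; MC(q_m) = 85.6 + 0.08·434.5455 = 120.3636.
Competitive q* = 699.5122, so Δq = 264.9667; wedge = 174.6818 − 120.3636 = 54.3182.
Welfare loss = ½ × 264.9667 × 54.3182 = $7196.26.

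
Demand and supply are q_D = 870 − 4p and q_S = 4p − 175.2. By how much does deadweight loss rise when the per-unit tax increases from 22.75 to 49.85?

In inverse form: demand p = 217.5 − 0.25q, supply p = 43.8 + 0.25q.
Competitive equilibrium: 217.5 − 0.25q = 43.8 + 0.25q → q* = 347.4, p* = 130.65.
For a per-unit tax t: Δq = t/0.5, so DWL = ½·t·(t/0.5) = t²/1.
At t = 22.75: DWL = 517.563. At t = 49.85: DWL = 2485.023.
Increase = 2485.023 − 517.563 = 1967.46.

1967.46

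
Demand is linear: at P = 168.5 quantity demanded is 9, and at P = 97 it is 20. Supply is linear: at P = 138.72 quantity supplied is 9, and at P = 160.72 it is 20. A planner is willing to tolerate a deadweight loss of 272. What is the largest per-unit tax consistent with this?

Demand slope = (97 − 168.5)/(20 − 9) = −6.5, so P = 227 − 6.5Q.
Supply slope = (160.72 − 138.72)/(20 − 9) = 2, so P = 120.72 + 2Q.
Competitive equilibrium: 227 − 6.5Q = 120.72 + 2Q → Q* = 12.5035, P* = 145.7271.
A tax t gives ΔQ = t/8.5 and wedge t, so DWL = t²/17.
t²/17 = 272 → t² = 4624 → t = 68.

68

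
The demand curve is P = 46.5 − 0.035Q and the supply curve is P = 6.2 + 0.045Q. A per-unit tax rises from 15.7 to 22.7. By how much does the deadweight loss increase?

1680

Competitive equilibrium: 46.5 − 0.035Q = 6.2 + 0.045Q → Q* = 503.75, P* = 28.8688.
For a per-unit tax t: ΔQ = t/0.08, so DWL = ½·t·(t/0.08) = t²/0.16.
At t = 15.7: DWL = 1540.563. At t = 22.7: DWL = 3220.563.
Increase = 3220.563 − 1540.563 = 1680.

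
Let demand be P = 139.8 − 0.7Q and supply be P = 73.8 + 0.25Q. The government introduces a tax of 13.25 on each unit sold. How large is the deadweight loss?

Competitive equilibrium: 139.8 − 0.7Q = 73.8 + 0.25Q → Q* = 69.4737, P* = 91.1684.
With the tax, the buyer price exceeds the seller price by 13.25: (139.8 − 0.7Q) − (73.8 + 0.25Q) = 13.25 → Q' = 55.5263.
ΔQ = 69.4737 − 55.5263 = 13.9474; the wedge equals the tax, 13.25.
The triangle = ½ × 13.9474 × 13.25 = 92.40.

92.40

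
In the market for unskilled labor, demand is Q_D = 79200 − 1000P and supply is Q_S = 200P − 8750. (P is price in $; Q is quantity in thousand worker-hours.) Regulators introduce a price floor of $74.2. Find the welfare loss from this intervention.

$2475.21 thousand

In inverse form: demand P = 79.2 − 0.001Q, supply P = 43.75 + 0.005Q.
Competitive equilibrium: 79.2 − 0.001Q = 43.75 + 0.005Q → Q* = 5908.3333, P* = 73.2917.
At the floor P = 74.2, quantity demanded = (79.2 − 74.2)/0.001 = 5000.
Sellers' marginal cost at Q' = 5000: 43.75 + 0.005·5000 = 68.75.
ΔQ = 5908.3333 − 5000 = 908.3333; wedge = 74.2 − 68.75 = 5.45.
Welfare loss = ½ × 908.3333 × 5.45 = $2475.21 thousand.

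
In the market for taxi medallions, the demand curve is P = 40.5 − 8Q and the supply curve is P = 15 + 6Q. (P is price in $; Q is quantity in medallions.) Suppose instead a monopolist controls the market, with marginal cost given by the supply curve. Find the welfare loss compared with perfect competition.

Competitive equilibrium: 40.5 − 8Q = 15 + 6Q → Q* = 1.8214, P* = 25.9286.
Marginal revenue: MR = 40.5 − 16Q. Set MR = MC: 40.5 − 16Q = 15 + 6Q → Q_m = 1.1591.
Price P_m = 40.5 − 8·1.1591 = 31.2272; MC(Q_m) = 15 + 6·1.1591 = 21.9546.
Competitive Q* = 1.8214, so ΔQ = 0.6623; wedge = 31.2272 − 21.9546 = 9.2726.
The triangle = ½ × 0.6623 × 9.2726 = $3.07.

$3.07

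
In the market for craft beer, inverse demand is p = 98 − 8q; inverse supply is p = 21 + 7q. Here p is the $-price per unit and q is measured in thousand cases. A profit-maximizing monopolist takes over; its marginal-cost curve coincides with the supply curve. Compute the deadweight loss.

Competitive equilibrium: 98 − 8q = 21 + 7q → q* = 5.1333, p* = 56.9333.
Marginal revenue: MR = 98 − 16q. Set MR = MC: 98 − 16q = 21 + 7q → q_m = 3.3478.
Price p_m = 98 − 8·3.3478 = 71.2176; MC(q_m) = 21 + 7·3.3478 = 44.4346.
Competitive q* = 5.1333, so Δq = 1.7855; wedge = 71.2176 − 44.4346 = 26.783.
DWL = ½ × 1.7855 × 26.783 = $23.91 thousand.

$23.91 thousand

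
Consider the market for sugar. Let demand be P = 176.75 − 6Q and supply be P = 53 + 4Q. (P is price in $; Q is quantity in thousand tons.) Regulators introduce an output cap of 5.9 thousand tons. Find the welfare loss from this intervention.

Competitive equilibrium: 176.75 − 6Q = 53 + 4Q → Q* = 12.375, P* = 102.5.
At Q = 5.9: demand price = 176.75 − 6·5.9 = 141.35; supply price = 53 + 4·5.9 = 76.6.
ΔQ = 12.375 − 5.9 = 6.475; wedge = 141.35 − 76.6 = 64.75.
Deadweight loss = ½ × 6.475 × 64.75 = $209.63 thousand.

$209.63 thousand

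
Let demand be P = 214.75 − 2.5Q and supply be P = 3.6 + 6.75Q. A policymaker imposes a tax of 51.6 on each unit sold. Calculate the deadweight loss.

143.92

Competitive equilibrium: 214.75 − 2.5Q = 3.6 + 6.75Q → Q* = 22.827, P* = 157.6824.
With the tax, the buyer price exceeds the seller price by 51.6: (214.75 − 2.5Q) − (3.6 + 6.75Q) = 51.6 → Q' = 17.2486.
ΔQ = 22.827 − 17.2486 = 5.5784; the wedge equals the tax, 51.6.
DWL = ½ × 5.5784 × 51.6 = 143.92.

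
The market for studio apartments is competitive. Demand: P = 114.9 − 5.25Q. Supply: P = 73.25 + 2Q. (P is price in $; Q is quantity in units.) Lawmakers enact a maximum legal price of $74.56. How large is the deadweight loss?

$93.91

Competitive equilibrium: 114.9 − 5.25Q = 73.25 + 2Q → Q* = 5.7448, P* = 84.7397.
At the ceiling P = 74.56, quantity supplied = (74.56 − 73.25)/2 = 0.655.
Willingness to pay at Q' = 0.655: 114.9 − 5.25·0.655 = 111.4613.
ΔQ = 5.7448 − 0.655 = 5.0898; wedge = 111.4613 − 74.56 = 36.9013.
DWL = ½ × 5.0898 × 36.9013 = $93.91.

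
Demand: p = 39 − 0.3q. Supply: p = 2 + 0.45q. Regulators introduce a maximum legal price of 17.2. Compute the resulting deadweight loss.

90.74

Competitive equilibrium: 39 − 0.3q = 2 + 0.45q → q* = 49.3333, p* = 24.2.
At the ceiling p = 17.2, quantity supplied = (17.2 − 2)/0.45 = 33.7778.
Willingness to pay at q' = 33.7778: 39 − 0.3·33.7778 = 28.8667.
Δq = 49.3333 − 33.7778 = 15.5555; wedge = 28.8667 − 17.2 = 11.6667.
Welfare loss = ½ × 15.5555 × 11.6667 = 90.74.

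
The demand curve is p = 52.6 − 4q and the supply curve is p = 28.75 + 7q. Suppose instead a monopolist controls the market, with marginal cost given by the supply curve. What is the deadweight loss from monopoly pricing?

1.84

Competitive equilibrium: 52.6 − 4q = 28.75 + 7q → q* = 2.1682, p* = 43.9273.
Marginal revenue: MR = 52.6 − 8q. Set MR = MC: 52.6 − 8q = 28.75 + 7q → q_m = 1.59.
Price p_m = 52.6 − 4·1.59 = 46.24; MC(q_m) = 28.75 + 7·1.59 = 39.88.
Competitive q* = 2.1682, so Δq = 0.5782; wedge = 46.24 − 39.88 = 6.36.
Welfare loss = ½ × 0.5782 × 6.36 = 1.84.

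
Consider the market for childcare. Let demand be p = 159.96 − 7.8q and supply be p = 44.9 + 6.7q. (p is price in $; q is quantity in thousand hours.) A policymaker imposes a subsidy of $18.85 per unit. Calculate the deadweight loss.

Competitive equilibrium: 159.96 − 7.8q = 44.9 + 6.7q → q* = 7.9352, p* = 98.0657.
The subsidy lowers effective supply by 18.85: p = 26.05 + 6.7q.
New quantity: 159.96 − 7.8q = 26.05 + 6.7q → q' = 9.2352.
Overproduction Δq = 9.2352 − 7.9352 = 1.3; wedge = subsidy = 18.85.
The triangle = ½ × 1.3 × 18.85 = $12.25 thousand.

$12.25 thousand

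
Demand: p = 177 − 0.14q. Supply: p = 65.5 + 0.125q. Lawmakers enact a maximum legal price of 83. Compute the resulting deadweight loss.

10444.08

Competitive equilibrium: 177 − 0.14q = 65.5 + 0.125q → q* = 420.75472, p* = 118.09434.
At the ceiling p = 83, quantity supplied = (83 − 65.5)/0.125 = 140.
Willingness to pay at q' = 140: 177 − 0.14·140 = 157.4.
Δq = 420.75472 − 140 = 280.75472; wedge = 157.4 − 83 = 74.4.
Welfare loss = ½ × 280.75472 × 74.4 = 10444.08.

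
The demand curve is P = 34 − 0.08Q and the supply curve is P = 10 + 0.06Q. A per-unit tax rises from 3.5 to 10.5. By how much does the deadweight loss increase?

350

Competitive equilibrium: 34 − 0.08Q = 10 + 0.06Q → Q* = 171.4286, P* = 20.2857.
For a per-unit tax t: ΔQ = t/0.14, so DWL = ½·t·(t/0.14) = t²/0.28.
At t = 3.5: DWL = 43.75. At t = 10.5: DWL = 393.75.
Increase = 393.75 − 43.75 = 350.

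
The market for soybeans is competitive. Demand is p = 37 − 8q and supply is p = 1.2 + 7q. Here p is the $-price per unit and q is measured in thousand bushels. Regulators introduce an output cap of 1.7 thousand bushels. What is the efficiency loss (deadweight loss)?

$3.54 thousand

Competitive equilibrium: 37 − 8q = 1.2 + 7q → q* = 2.3867, p* = 17.9067.
At q = 1.7: demand price = 37 − 8·1.7 = 23.4; supply price = 1.2 + 7·1.7 = 13.1.
Δq = 2.3867 − 1.7 = 0.6867; wedge = 23.4 − 13.1 = 10.3.
The triangle = ½ × 0.6867 × 10.3 = $3.54 thousand.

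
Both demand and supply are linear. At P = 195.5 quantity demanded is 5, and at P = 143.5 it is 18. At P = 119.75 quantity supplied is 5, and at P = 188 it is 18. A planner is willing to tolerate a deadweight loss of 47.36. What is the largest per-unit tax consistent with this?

Demand slope = (143.5 − 195.5)/(18 − 5) = −4, so P = 215.5 − 4Q.
Supply slope = (188 − 119.75)/(18 − 5) = 5.25, so P = 93.5 + 5.25Q.
Competitive equilibrium: 215.5 − 4Q = 93.5 + 5.25Q → Q* = 13.1892, P* = 162.7432.
A tax t gives ΔQ = t/9.25 and wedge t, so DWL = t²/18.5.
t²/18.5 = 47.36 → t² = 876.16 → t = 29.6.

29.6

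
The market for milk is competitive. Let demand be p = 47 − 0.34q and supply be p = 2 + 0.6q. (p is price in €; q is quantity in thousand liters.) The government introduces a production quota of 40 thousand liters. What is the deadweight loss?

Competitive equilibrium: 47 − 0.34q = 2 + 0.6q → q* = 47.8723, p* = 30.7234.
At q = 40: demand price = 47 − 0.34·40 = 33.4; supply price = 2 + 0.6·40 = 26.
Δq = 47.8723 − 40 = 7.8723; wedge = 33.4 − 26 = 7.4.
The triangle = ½ × 7.8723 × 7.4 = €29.13 thousand.

€29.13 thousand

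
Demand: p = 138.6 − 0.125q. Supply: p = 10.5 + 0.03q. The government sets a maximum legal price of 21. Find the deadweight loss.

17592.98

Competitive equilibrium: 138.6 − 0.125q = 10.5 + 0.03q → q* = 826.4516, p* = 35.2935.
At the ceiling p = 21, quantity supplied = (21 − 10.5)/0.03 = 350.
Willingness to pay at q' = 350: 138.6 − 0.125·350 = 94.85.
Δq = 826.4516 − 350 = 476.4516; wedge = 94.85 − 21 = 73.85.
DWL = ½ × 476.4516 × 73.85 = 17592.98.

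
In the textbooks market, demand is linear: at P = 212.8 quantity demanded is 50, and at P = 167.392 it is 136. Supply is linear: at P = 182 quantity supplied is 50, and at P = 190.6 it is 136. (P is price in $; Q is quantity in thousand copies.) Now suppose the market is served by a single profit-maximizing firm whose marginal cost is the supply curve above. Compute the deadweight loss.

Demand slope = (167.392 − 212.8)/(136 − 50) = −0.528, so P = 239.2 − 0.528Q.
Supply slope = (190.6 − 182)/(136 − 50) = 0.1, so P = 177 + 0.1Q.
Competitive equilibrium: 239.2 − 0.528Q = 177 + 0.1Q → Q* = 99.0446, P* = 186.9045.
Marginal revenue: MR = 239.2 − 1.056Q. Set MR = MC: 239.2 − 1.056Q = 177 + 0.1Q → Q_m = 53.8062.
Price P_m = 239.2 − 0.528·53.8062 = 210.7903; MC(Q_m) = 177 + 0.1·53.8062 = 182.3806.
Competitive Q* = 99.0446, so ΔQ = 45.2384; wedge = 210.7903 − 182.3806 = 28.4097.
The triangle = ½ × 45.2384 × 28.4097 = $642.60 thousand.

$642.60 thousand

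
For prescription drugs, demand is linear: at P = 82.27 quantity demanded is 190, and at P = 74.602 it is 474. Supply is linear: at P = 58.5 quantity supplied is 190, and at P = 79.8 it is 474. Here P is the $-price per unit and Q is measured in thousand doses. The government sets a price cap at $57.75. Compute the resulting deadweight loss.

$3012.47 thousand

Demand slope = (74.602 − 82.27)/(474 − 190) = −0.027, so P = 87.4 − 0.027Q.
Supply slope = (79.8 − 58.5)/(474 − 190) = 0.075, so P = 44.25 + 0.075Q.
Competitive equilibrium: 87.4 − 0.027Q = 44.25 + 0.075Q → Q* = 423.0392, P* = 75.9779.
At the ceiling P = 57.75, quantity supplied = (57.75 − 44.25)/0.075 = 180.
Willingness to pay at Q' = 180: 87.4 − 0.027·180 = 82.54.
ΔQ = 423.0392 − 180 = 243.0392; wedge = 82.54 − 57.75 = 24.79.
DWL = ½ × 243.0392 × 24.79 = $3012.47 thousand.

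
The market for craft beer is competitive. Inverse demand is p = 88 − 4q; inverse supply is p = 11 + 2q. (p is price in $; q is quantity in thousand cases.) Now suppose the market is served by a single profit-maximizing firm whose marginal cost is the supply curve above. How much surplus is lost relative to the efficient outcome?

$79.05 thousand

Competitive equilibrium: 88 − 4q = 11 + 2q → q* = 12.8333, p* = 36.6667.
Marginal revenue: MR = 88 − 8q. Set MR = MC: 88 − 8q = 11 + 2q → q_m = 7.7.
Price p_m = 88 − 4·7.7 = 57.2; MC(q_m) = 11 + 2·7.7 = 26.4.
Competitive q* = 12.8333, so Δq = 5.1333; wedge = 57.2 − 26.4 = 30.8.
Welfare loss = ½ × 5.1333 × 30.8 = $79.05 thousand.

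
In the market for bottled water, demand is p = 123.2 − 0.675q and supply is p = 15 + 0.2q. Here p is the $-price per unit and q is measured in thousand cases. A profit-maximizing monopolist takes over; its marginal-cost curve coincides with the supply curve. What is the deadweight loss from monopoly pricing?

$1268.70 thousand

Competitive equilibrium: 123.2 − 0.675q = 15 + 0.2q → q* = 123.6571, p* = 39.7314.
Marginal revenue: MR = 123.2 − 1.35q. Set MR = MC: 123.2 − 1.35q = 15 + 0.2q → q_m = 69.8065.
Price p_m = 123.2 − 0.675·69.8065 = 76.0806; MC(q_m) = 15 + 0.2·69.8065 = 28.9613.
Competitive q* = 123.6571, so Δq = 53.8506; wedge = 76.0806 − 28.9613 = 47.1193.
Welfare loss = ½ × 53.8506 × 47.1193 = $1268.70 thousand.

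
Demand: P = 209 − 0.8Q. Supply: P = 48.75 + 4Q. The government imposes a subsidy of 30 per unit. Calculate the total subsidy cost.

Competitive equilibrium: 209 − 0.8Q = 48.75 + 4Q → Q* = 33.3854, P* = 182.2917.
The subsidy lowers effective supply by 30: P = 18.75 + 4Q.
New quantity: 209 − 0.8Q = 18.75 + 4Q → Q' = 39.6354.
Total subsidy cost = 30 × 39.6354 = 1189.06.

1189.06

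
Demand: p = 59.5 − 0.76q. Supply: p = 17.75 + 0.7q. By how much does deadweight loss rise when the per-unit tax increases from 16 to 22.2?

81.11

Competitive equilibrium: 59.5 − 0.76q = 17.75 + 0.7q → q* = 28.5959, p* = 37.7671.
For a per-unit tax t: Δq = t/1.46, so DWL = ½·t·(t/1.46) = t²/2.92.
At t = 16: DWL = 87.671. At t = 22.2: DWL = 168.781.
Increase = 168.781 − 87.671 = 81.11.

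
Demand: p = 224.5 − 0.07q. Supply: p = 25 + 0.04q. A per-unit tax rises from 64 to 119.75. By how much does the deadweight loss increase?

46563.92

Competitive equilibrium: 224.5 − 0.07q = 25 + 0.04q → q* = 1813.6364, p* = 97.5455.
For a per-unit tax t: Δq = t/0.11, so DWL = ½·t·(t/0.11) = t²/0.22.
At t = 64: DWL = 18618.182. At t = 119.75: DWL = 65182.102.
Increase = 65182.102 − 18618.182 = 46563.92.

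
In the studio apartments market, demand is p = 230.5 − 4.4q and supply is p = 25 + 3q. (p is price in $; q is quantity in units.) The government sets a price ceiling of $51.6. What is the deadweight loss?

Competitive equilibrium: 230.5 − 4.4q = 25 + 3q → q* = 27.7703, p* = 108.3108.
At the ceiling p = 51.6, quantity supplied = (51.6 − 25)/3 = 8.8667.
Willingness to pay at q' = 8.8667: 230.5 − 4.4·8.8667 = 191.4865.
Δq = 27.7703 − 8.8667 = 18.9036; wedge = 191.4865 − 51.6 = 139.8865.
The triangle = ½ × 18.9036 × 139.8865 = $1322.18.

$1322.18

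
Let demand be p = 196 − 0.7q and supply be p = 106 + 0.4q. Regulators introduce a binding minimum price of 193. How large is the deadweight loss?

3306.21

Competitive equilibrium: 196 − 0.7q = 106 + 0.4q → q* = 81.8182, p* = 138.7273.
At the floor p = 193, quantity demanded = (196 − 193)/0.7 = 4.2857.
Sellers' marginal cost at q' = 4.2857: 106 + 0.4·4.2857 = 107.7143.
Δq = 81.8182 − 4.2857 = 77.5325; wedge = 193 − 107.7143 = 85.2857.
The triangle = ½ × 77.5325 × 85.2857 = 3306.21.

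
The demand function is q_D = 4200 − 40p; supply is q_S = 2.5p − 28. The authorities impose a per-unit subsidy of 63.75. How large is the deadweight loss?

In inverse form: demand p = 105 − 0.025q, supply p = 11.2 + 0.4q.
Competitive equilibrium: 105 − 0.025q = 11.2 + 0.4q → q* = 220.7059, p* = 99.4824.
The subsidy lowers effective supply by 63.75: p = 0.4q − 52.55.
New quantity: 105 − 0.025q = 0.4q − 52.55 → q' = 370.7059.
Overproduction Δq = 370.7059 − 220.7059 = 150; wedge = subsidy = 63.75.
The triangle = ½ × 150 × 63.75 = 4781.25.

4781.25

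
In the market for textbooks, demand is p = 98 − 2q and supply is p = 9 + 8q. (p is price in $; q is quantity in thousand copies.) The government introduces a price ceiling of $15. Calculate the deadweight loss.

$332.11 thousand

Competitive equilibrium: 98 − 2q = 9 + 8q → q* = 8.9, p* = 80.2.
At the ceiling p = 15, quantity supplied = (15 − 9)/8 = 0.75.
Willingness to pay at q' = 0.75: 98 − 2·0.75 = 96.5.
Δq = 8.9 − 0.75 = 8.15; wedge = 96.5 − 15 = 81.5.
The triangle = ½ × 8.15 × 81.5 = $332.11 thousand.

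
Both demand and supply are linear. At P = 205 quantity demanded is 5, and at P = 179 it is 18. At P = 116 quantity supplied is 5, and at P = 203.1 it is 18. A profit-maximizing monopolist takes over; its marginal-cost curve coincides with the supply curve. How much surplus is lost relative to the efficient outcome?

35.25

Demand slope = (179 − 205)/(18 − 5) = −2, so P = 215 − 2Q.
Supply slope = (203.1 − 116)/(18 − 5) = 6.7, so P = 82.5 + 6.7Q.
Competitive equilibrium: 215 − 2Q = 82.5 + 6.7Q → Q* = 15.2299, P* = 184.5402.
Marginal revenue: MR = 215 − 4Q. Set MR = MC: 215 − 4Q = 82.5 + 6.7Q → Q_m = 12.3832.
Price P_m = 215 − 2·12.3832 = 190.2336; MC(Q_m) = 82.5 + 6.7·12.3832 = 165.4674.
Competitive Q* = 15.2299, so ΔQ = 2.8467; wedge = 190.2336 − 165.4674 = 24.7662.
DWL = ½ × 2.8467 × 24.7662 = 35.25.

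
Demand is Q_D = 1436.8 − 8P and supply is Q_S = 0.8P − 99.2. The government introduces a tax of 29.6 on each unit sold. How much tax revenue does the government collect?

In inverse form: demand P = 179.6 − 0.125Q, supply P = 124 + 1.25Q.
Competitive equilibrium: 179.6 − 0.125Q = 124 + 1.25Q → Q* = 40.4364, P* = 174.5455.
With the tax, the buyer price exceeds the seller price by 29.6: (179.6 − 0.125Q) − (124 + 1.25Q) = 29.6 → Q' = 18.9091.
Tax revenue = 29.6 × 18.9091 = 559.71.

559.71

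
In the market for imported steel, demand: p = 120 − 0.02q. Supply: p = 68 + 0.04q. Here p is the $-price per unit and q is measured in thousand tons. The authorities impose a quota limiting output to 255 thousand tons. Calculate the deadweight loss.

$11224.08 thousand

Competitive equilibrium: 120 − 0.02q = 68 + 0.04q → q* = 866.6667, p* = 102.6667.
At q = 255: demand price = 120 − 0.02·255 = 114.9; supply price = 68 + 0.04·255 = 78.2.
Δq = 866.6667 − 255 = 611.6667; wedge = 114.9 − 78.2 = 36.7.
Welfare loss = ½ × 611.6667 × 36.7 = $11224.08 thousand.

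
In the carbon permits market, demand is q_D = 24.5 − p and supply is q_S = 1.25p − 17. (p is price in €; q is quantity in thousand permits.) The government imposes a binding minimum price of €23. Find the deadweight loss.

In inverse form: demand p = 24.5 − q, supply p = 13.6 + 0.8q.
Competitive equilibrium: 24.5 − q = 13.6 + 0.8q → q* = 6.0556, p* = 18.4444.
At the floor p = 23, quantity demanded = (24.5 − 23)/1 = 1.5.
Sellers' marginal cost at q' = 1.5: 13.6 + 0.8·1.5 = 14.8.
Δq = 6.0556 − 1.5 = 4.5556; wedge = 23 − 14.8 = 8.2.
Deadweight loss = ½ × 4.5556 × 8.2 = €18.68 thousand.

€18.68 thousand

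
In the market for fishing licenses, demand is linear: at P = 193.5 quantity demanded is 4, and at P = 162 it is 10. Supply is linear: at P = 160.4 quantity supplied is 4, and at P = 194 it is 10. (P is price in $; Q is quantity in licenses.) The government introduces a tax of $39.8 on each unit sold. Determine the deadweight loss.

Demand slope = (162 − 193.5)/(10 − 4) = −5.25, so P = 214.5 − 5.25Q.
Supply slope = (194 − 160.4)/(10 − 4) = 5.6, so P = 138 + 5.6Q.
Competitive equilibrium: 214.5 − 5.25Q = 138 + 5.6Q → Q* = 7.0507, P* = 177.4839.
With the tax, the buyer price exceeds the seller price by 39.8: (214.5 − 5.25Q) − (138 + 5.6Q) = 39.8 → Q' = 3.3825.
ΔQ = 7.0507 − 3.3825 = 3.6682; the wedge equals the tax, 39.8.
Deadweight loss = ½ × 3.6682 × 39.8 = $73.

$73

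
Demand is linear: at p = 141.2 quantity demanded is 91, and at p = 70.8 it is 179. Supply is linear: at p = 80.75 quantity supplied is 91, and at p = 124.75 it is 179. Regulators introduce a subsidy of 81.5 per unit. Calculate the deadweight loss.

Demand slope = (70.8 − 141.2)/(179 − 91) = −0.8, so p = 214 − 0.8q.
Supply slope = (124.75 − 80.75)/(179 − 91) = 0.5, so p = 35.25 + 0.5q.
Competitive equilibrium: 214 − 0.8q = 35.25 + 0.5q → q* = 137.5, p* = 104.
The subsidy lowers effective supply by 81.5: p = 0.5q − 46.25.
New quantity: 214 − 0.8q = 0.5q − 46.25 → q' = 200.1923.
Overproduction Δq = 200.1923 − 137.5 = 62.6923; wedge = subsidy = 81.5.
The triangle = ½ × 62.6923 × 81.5 = 2554.71.

2554.71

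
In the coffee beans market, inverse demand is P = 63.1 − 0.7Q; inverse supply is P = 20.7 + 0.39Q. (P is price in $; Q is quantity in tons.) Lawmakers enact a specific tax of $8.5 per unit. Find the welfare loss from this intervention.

$33.14

Competitive equilibrium: 63.1 − 0.7Q = 20.7 + 0.39Q → Q* = 38.8991, P* = 35.8706.
With the tax, the buyer price exceeds the seller price by 8.5: (63.1 − 0.7Q) − (20.7 + 0.39Q) = 8.5 → Q' = 31.1009.
ΔQ = 38.8991 − 31.1009 = 7.7982; the wedge equals the tax, 8.5.
DWL = ½ × 7.7982 × 8.5 = $33.14.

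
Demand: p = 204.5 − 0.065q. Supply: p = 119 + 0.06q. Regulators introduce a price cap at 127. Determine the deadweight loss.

Competitive equilibrium: 204.5 − 0.065q = 119 + 0.06q → q* = 684, p* = 160.04.
At the ceiling p = 127, quantity supplied = (127 − 119)/0.06 = 133.33333.
Willingness to pay at q' = 133.33333: 204.5 − 0.065·133.33333 = 195.83333.
Δq = 684 − 133.33333 = 550.66667; wedge = 195.83333 − 127 = 68.83333.
Welfare loss = ½ × 550.66667 × 68.83333 = 18952.11.

18952.11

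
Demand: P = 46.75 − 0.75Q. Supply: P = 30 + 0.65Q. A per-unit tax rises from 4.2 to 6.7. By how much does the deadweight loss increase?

Competitive equilibrium: 46.75 − 0.75Q = 30 + 0.65Q → Q* = 11.9643, P* = 37.7768.
For a per-unit tax t: ΔQ = t/1.4, so DWL = ½·t·(t/1.4) = t²/2.8.
At t = 4.2: DWL = 6.3. At t = 6.7: DWL = 16.032.
Increase = 16.032 − 6.3 = 9.73.

9.73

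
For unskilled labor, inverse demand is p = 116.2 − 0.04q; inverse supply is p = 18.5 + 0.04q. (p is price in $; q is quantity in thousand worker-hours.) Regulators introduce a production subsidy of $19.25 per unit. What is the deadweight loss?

Competitive equilibrium: 116.2 − 0.04q = 18.5 + 0.04q → q* = 1221.25, p* = 67.35.
The subsidy lowers effective supply by 19.25: p = 0.04q − 0.75.
New quantity: 116.2 − 0.04q = 0.04q − 0.75 → q' = 1461.875.
Overproduction Δq = 1461.875 − 1221.25 = 240.625; wedge = subsidy = 19.25.
The triangle = ½ × 240.625 × 19.25 = $2316.02 thousand.

$2316.02 thousand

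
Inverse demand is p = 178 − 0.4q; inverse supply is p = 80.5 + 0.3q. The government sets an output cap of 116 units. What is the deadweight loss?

189.78

Competitive equilibrium: 178 − 0.4q = 80.5 + 0.3q → q* = 139.2857, p* = 122.2857.
At q = 116: demand price = 178 − 0.4·116 = 131.6; supply price = 80.5 + 0.3·116 = 115.3.
Δq = 139.2857 − 116 = 23.2857; wedge = 131.6 − 115.3 = 16.3.
The triangle = ½ × 23.2857 × 16.3 = 189.78.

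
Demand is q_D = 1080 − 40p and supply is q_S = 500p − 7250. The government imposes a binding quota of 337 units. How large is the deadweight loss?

214.20

In inverse form: demand p = 27 − 0.025q, supply p = 14.5 + 0.002q.
Competitive equilibrium: 27 − 0.025q = 14.5 + 0.002q → q* = 462.963, p* = 15.4259.
At q = 337: demand price = 27 − 0.025·337 = 18.575; supply price = 14.5 + 0.002·337 = 15.174.
Δq = 462.963 − 337 = 125.963; wedge = 18.575 − 15.174 = 3.401.
Welfare loss = ½ × 125.963 × 3.401 = 214.20.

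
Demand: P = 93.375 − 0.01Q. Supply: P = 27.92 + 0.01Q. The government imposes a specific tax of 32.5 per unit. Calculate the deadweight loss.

Competitive equilibrium: 93.375 − 0.01Q = 27.92 + 0.01Q → Q* = 3272.75, P* = 60.6475.
With the tax, the buyer price exceeds the seller price by 32.5: (93.375 − 0.01Q) − (27.92 + 0.01Q) = 32.5 → Q' = 1647.75.
ΔQ = 3272.75 − 1647.75 = 1625; the wedge equals the tax, 32.5.
The triangle = ½ × 1625 × 32.5 = 26406.25.

26406.25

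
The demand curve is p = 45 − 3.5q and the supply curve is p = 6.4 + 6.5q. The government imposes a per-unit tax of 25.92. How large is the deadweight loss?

Competitive equilibrium: 45 − 3.5q = 6.4 + 6.5q → q* = 3.86, p* = 31.49.
With the tax, the buyer price exceeds the seller price by 25.92: (45 − 3.5q) − (6.4 + 6.5q) = 25.92 → q' = 1.268.
Δq = 3.86 − 1.268 = 2.592; the wedge equals the tax, 25.92.
Welfare loss = ½ × 2.592 × 25.92 = 33.59.

33.59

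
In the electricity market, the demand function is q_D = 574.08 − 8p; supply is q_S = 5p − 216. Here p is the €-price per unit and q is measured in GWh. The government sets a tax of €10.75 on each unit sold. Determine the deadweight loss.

€177.79

In inverse form: demand p = 71.76 − 0.125q, supply p = 43.2 + 0.2q.
Competitive equilibrium: 71.76 − 0.125q = 43.2 + 0.2q → q* = 87.8769, p* = 60.7754.
With the tax, the buyer price exceeds the seller price by 10.75: (71.76 − 0.125q) − (43.2 + 0.2q) = 10.75 → q' = 54.8.
Δq = 87.8769 − 54.8 = 33.0769; the wedge equals the tax, 10.75.
Welfare loss = ½ × 33.0769 × 10.75 = €177.79.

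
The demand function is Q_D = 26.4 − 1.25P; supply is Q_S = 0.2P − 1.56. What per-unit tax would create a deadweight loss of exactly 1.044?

3.48

In inverse form: demand P = 21.12 − 0.8Q, supply P = 7.8 + 5Q.
Competitive equilibrium: 21.12 − 0.8Q = 7.8 + 5Q → Q* = 2.2966, P* = 19.2828.
A tax t gives ΔQ = t/5.8 and wedge t, so DWL = t²/11.6.
t²/11.6 = 1.044 → t² = 12.1104 → t = 3.48.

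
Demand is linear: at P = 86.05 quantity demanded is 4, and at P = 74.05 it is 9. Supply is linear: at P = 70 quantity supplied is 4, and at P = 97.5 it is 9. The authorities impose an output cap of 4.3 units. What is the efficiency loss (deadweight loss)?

11.84

Demand slope = (74.05 − 86.05)/(9 − 4) = −2.4, so P = 95.65 − 2.4Q.
Supply slope = (97.5 − 70)/(9 − 4) = 5.5, so P = 48 + 5.5Q.
Competitive equilibrium: 95.65 − 2.4Q = 48 + 5.5Q → Q* = 6.0316, P* = 81.1741.
At Q = 4.3: demand price = 95.65 − 2.4·4.3 = 85.33; supply price = 48 + 5.5·4.3 = 71.65.
ΔQ = 6.0316 − 4.3 = 1.7316; wedge = 85.33 − 71.65 = 13.68.
DWL = ½ × 1.7316 × 13.68 = 11.84.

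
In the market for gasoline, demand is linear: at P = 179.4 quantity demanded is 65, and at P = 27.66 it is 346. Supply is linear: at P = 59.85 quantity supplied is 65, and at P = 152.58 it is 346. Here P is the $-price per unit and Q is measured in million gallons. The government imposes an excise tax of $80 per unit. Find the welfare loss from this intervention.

Demand slope = (27.66 − 179.4)/(346 − 65) = −0.54, so P = 214.5 − 0.54Q.
Supply slope = (152.58 − 59.85)/(346 − 65) = 0.33, so P = 38.4 + 0.33Q.
Competitive equilibrium: 214.5 − 0.54Q = 38.4 + 0.33Q → Q* = 202.4138, P* = 105.1966.
With the tax, the buyer price exceeds the seller price by 80: (214.5 − 0.54Q) − (38.4 + 0.33Q) = 80 → Q' = 110.4598.
ΔQ = 202.4138 − 110.4598 = 91.954; the wedge equals the tax, 80.
DWL = ½ × 91.954 × 80 = $3678.16 million.

$3678.16 million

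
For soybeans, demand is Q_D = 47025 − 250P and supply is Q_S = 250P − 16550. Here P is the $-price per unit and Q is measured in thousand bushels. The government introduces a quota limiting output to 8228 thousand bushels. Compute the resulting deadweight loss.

In inverse form: demand P = 188.1 − 0.004Q, supply P = 66.2 + 0.004Q.
Competitive equilibrium: 188.1 − 0.004Q = 66.2 + 0.004Q → Q* = 15237.5, P* = 127.15.
At Q = 8228: demand price = 188.1 − 0.004·8228 = 155.188; supply price = 66.2 + 0.004·8228 = 99.112.
ΔQ = 15237.5 − 8228 = 7009.5; wedge = 155.188 − 99.112 = 56.076.
Welfare loss = ½ × 7009.5 × 56.076 = $196532.361 thousand.

$196532.361 thousand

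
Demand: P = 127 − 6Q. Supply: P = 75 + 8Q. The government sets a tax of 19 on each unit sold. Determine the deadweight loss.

Competitive equilibrium: 127 − 6Q = 75 + 8Q → Q* = 3.7143, P* = 104.7143.
With the tax, the buyer price exceeds the seller price by 19: (127 − 6Q) − (75 + 8Q) = 19 → Q' = 2.3571.
ΔQ = 3.7143 − 2.3571 = 1.3572; the wedge equals the tax, 19.
DWL = ½ × 1.3572 × 19 = 12.89.

12.89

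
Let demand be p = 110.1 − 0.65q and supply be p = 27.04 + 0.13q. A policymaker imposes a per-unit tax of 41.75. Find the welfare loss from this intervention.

Competitive equilibrium: 110.1 − 0.65q = 27.04 + 0.13q → q* = 106.4872, p* = 40.8833.
With the tax, the buyer price exceeds the seller price by 41.75: (110.1 − 0.65q) − (27.04 + 0.13q) = 41.75 → q' = 52.9615.
Δq = 106.4872 − 52.9615 = 53.5257; the wedge equals the tax, 41.75.
The triangle = ½ × 53.5257 × 41.75 = 1117.35.

1117.35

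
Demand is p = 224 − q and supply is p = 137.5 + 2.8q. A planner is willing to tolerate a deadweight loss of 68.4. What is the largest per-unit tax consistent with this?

Competitive equilibrium: 224 − q = 137.5 + 2.8q → q* = 22.7632, p* = 201.2368.
A tax t gives Δq = t/3.8 and wedge t, so DWL = t²/7.6.
t²/7.6 = 68.4 → t² = 519.84 → t = 22.8.

22.8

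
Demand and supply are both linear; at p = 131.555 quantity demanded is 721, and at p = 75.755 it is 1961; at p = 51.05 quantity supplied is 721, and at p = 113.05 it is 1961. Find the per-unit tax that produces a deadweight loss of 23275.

66.5

Demand slope = (75.755 − 131.555)/(1961 − 721) = −0.045, so p = 164 − 0.045q.
Supply slope = (113.05 − 51.05)/(1961 − 721) = 0.05, so p = 15 + 0.05q.
Competitive equilibrium: 164 − 0.045q = 15 + 0.05q → q* = 1568.4211, p* = 93.4211.
A tax t gives Δq = t/0.095 and wedge t, so DWL = t²/0.19.
t²/0.19 = 23275 → t² = 4422.25 → t = 66.5.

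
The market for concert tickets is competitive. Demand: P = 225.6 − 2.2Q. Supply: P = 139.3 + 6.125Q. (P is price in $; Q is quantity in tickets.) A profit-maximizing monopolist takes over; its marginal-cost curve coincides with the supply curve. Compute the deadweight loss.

Competitive equilibrium: 225.6 − 2.2Q = 139.3 + 6.125Q → Q* = 10.3664, P* = 202.794.
Marginal revenue: MR = 225.6 − 4.4Q. Set MR = MC: 225.6 − 4.4Q = 139.3 + 6.125Q → Q_m = 8.1995.
Price P_m = 225.6 − 2.2·8.1995 = 207.5611; MC(Q_m) = 139.3 + 6.125·8.1995 = 189.5219.
Competitive Q* = 10.3664, so ΔQ = 2.1669; wedge = 207.5611 − 189.5219 = 18.0392.
Welfare loss = ½ × 2.1669 × 18.0392 = $19.54.

$19.54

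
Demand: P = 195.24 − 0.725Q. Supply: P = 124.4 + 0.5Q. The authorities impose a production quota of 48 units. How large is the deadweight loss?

Competitive equilibrium: 195.24 − 0.725Q = 124.4 + 0.5Q → Q* = 57.8286, P* = 153.3143.
At Q = 48: demand price = 195.24 − 0.725·48 = 160.44; supply price = 124.4 + 0.5·48 = 148.4.
ΔQ = 57.8286 − 48 = 9.8286; wedge = 160.44 − 148.4 = 12.04.
Deadweight loss = ½ × 9.8286 × 12.04 = 59.168.

59.168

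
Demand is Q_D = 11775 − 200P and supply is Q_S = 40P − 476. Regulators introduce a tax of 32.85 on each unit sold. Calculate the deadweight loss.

17985.375

In inverse form: demand P = 58.875 − 0.005Q, supply P = 11.9 + 0.025Q.
Competitive equilibrium: 58.875 − 0.005Q = 11.9 + 0.025Q → Q* = 1565.8333, P* = 51.0458.
With the tax, the buyer price exceeds the seller price by 32.85: (58.875 − 0.005Q) − (11.9 + 0.025Q) = 32.85 → Q' = 470.8333.
ΔQ = 1565.8333 − 470.8333 = 1095; the wedge equals the tax, 32.85.
Deadweight loss = ½ × 1095 × 32.85 = 17985.375.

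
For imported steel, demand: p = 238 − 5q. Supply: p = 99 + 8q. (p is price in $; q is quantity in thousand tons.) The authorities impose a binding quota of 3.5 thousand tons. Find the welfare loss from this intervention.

Competitive equilibrium: 238 − 5q = 99 + 8q → q* = 10.6923, p* = 184.5385.
At q = 3.5: demand price = 238 − 5·3.5 = 220.5; supply price = 99 + 8·3.5 = 127.
Δq = 10.6923 − 3.5 = 7.1923; wedge = 220.5 − 127 = 93.5.
DWL = ½ × 7.1923 × 93.5 = $336.24 thousand.

$336.24 thousand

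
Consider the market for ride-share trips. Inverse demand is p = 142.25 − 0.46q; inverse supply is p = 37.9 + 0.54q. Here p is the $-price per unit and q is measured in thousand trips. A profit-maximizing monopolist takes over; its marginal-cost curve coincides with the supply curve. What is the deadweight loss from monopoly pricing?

Competitive equilibrium: 142.25 − 0.46q = 37.9 + 0.54q → q* = 104.35, p* = 94.249.
Marginal revenue: MR = 142.25 − 0.92q. Set MR = MC: 142.25 − 0.92q = 37.9 + 0.54q → q_m = 71.4726.
Price p_m = 142.25 − 0.46·71.4726 = 109.3726; MC(q_m) = 37.9 + 0.54·71.4726 = 76.4952.
Competitive q* = 104.35, so Δq = 32.8774; wedge = 109.3726 − 76.4952 = 32.8774.
Deadweight loss = ½ × 32.8774 × 32.8774 = $540.46 thousand.

$540.46 thousand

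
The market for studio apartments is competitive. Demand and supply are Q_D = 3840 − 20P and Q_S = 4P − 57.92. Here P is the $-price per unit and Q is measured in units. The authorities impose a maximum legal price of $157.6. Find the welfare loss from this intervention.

$55.60

In inverse form: demand P = 192 − 0.05Q, supply P = 14.48 + 0.25Q.
Competitive equilibrium: 192 − 0.05Q = 14.48 + 0.25Q → Q* = 591.7333, P* = 162.4133.
At the ceiling P = 157.6, quantity supplied = (157.6 − 14.48)/0.25 = 572.48.
Willingness to pay at Q' = 572.48: 192 − 0.05·572.48 = 163.376.
ΔQ = 591.7333 − 572.48 = 19.2533; wedge = 163.376 − 157.6 = 5.776.
DWL = ½ × 19.2533 × 5.776 = $55.60.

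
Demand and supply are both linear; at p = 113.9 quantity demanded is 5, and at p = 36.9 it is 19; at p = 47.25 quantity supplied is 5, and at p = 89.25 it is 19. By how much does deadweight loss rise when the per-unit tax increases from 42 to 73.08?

210.39

Demand slope = (36.9 − 113.9)/(19 − 5) = −5.5, so p = 141.4 − 5.5q.
Supply slope = (89.25 − 47.25)/(19 − 5) = 3, so p = 32.25 + 3q.
Competitive equilibrium: 141.4 − 5.5q = 32.25 + 3q → q* = 12.8412, p* = 70.7735.
For a per-unit tax t: Δq = t/8.5, so DWL = ½·t·(t/8.5) = t²/17.
At t = 42: DWL = 103.765. At t = 73.08: DWL = 314.158.
Increase = 314.158 − 103.765 = 210.39.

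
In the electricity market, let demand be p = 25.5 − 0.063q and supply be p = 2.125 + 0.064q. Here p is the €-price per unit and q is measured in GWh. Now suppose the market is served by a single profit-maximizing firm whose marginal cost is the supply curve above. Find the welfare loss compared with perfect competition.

€236.51

Competitive equilibrium: 25.5 − 0.063q = 2.125 + 0.064q → q* = 184.05512, p* = 13.90453.
Marginal revenue: MR = 25.5 − 0.126q. Set MR = MC: 25.5 − 0.126q = 2.125 + 0.064q → q_m = 123.02632.
Price p_m = 25.5 − 0.063·123.02632 = 17.74934; MC(q_m) = 2.125 + 0.064·123.02632 = 9.99868.
Competitive q* = 184.05512, so Δq = 61.0288; wedge = 17.74934 − 9.99868 = 7.75066.
Welfare loss = ½ × 61.0288 × 7.75066 = €236.51.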